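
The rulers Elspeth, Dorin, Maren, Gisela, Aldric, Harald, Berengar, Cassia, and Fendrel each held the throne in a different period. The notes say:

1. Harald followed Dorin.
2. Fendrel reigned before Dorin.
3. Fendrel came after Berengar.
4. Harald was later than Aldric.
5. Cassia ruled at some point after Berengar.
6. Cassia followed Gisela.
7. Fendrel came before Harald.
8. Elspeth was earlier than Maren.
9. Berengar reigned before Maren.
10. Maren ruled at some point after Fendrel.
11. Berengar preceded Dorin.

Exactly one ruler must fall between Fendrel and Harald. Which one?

Dorin

Tracing the constraints gives Fendrel → Dorin → Harald, so Dorin sits after Fendrel and before Harald.
No other ruler is forced both after Fendrel and before Harald.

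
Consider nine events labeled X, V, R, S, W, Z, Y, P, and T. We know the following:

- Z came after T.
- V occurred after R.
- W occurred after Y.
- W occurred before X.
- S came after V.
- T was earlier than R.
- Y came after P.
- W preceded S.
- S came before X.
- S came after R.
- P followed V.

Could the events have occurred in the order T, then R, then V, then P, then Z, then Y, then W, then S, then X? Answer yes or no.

Check each stated constraint against the proposed order — e.g. V is ahead of S; R is ahead of S. Every pair is in the required order; nothing is violated.

yes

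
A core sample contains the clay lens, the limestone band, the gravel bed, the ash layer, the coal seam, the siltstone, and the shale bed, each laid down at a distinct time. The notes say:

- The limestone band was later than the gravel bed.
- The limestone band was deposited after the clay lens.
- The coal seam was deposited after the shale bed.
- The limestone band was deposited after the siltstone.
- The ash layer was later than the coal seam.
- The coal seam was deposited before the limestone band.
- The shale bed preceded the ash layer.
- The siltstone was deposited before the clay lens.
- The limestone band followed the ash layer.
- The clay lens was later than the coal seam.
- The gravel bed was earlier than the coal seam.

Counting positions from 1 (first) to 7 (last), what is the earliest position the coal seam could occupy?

The gravel bed and the shale bed must both come before the coal seam — 2 forced predecessors.
Nothing else is forced ahead of the coal seam, so its earliest slot is position 2 + 1 = 3.

3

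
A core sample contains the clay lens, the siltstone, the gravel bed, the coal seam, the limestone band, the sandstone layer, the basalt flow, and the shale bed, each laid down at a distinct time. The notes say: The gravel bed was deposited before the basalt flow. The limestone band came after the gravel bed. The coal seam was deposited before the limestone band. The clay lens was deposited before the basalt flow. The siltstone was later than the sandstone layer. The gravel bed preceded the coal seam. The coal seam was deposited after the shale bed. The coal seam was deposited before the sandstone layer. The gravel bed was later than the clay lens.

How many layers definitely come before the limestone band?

Directly stated before the limestone band: the coal seam and the gravel bed.
The clay lens reaches the limestone band via the clay lens → the gravel bed → the limestone band.
The shale bed reaches the limestone band via the shale bed → the coal seam → the limestone band.
No chain forces the sandstone layer (or any of the others) ahead of the limestone band.
That's the clay lens, the coal seam, the gravel bed, and the shale bed — 4 in all.

4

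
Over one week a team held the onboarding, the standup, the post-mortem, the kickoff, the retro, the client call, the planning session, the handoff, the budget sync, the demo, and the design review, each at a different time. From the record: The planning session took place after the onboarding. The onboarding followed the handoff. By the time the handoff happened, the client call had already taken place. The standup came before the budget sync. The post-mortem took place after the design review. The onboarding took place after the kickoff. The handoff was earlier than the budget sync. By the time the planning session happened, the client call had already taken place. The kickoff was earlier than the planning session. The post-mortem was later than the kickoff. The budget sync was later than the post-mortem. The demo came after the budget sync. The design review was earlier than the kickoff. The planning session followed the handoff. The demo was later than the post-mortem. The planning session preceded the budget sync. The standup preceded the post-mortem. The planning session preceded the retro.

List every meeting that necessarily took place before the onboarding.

the client call, the design review, the handoff, the kickoff

Directly stated before the onboarding: the handoff and the kickoff.
The client call reaches the onboarding via the client call → the handoff → the onboarding.
The design review reaches the onboarding via the design review → the kickoff → the onboarding.
No chain forces the budget sync (or any of the others) ahead of the onboarding.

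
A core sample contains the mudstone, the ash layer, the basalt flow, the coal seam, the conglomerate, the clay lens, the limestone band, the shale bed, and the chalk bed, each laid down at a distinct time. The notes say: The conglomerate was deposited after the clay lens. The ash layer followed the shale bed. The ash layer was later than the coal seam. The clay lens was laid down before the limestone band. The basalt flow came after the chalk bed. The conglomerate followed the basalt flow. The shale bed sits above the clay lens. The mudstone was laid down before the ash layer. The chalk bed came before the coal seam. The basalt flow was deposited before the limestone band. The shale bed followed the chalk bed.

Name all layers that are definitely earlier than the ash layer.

the chalk bed, the clay lens, the coal seam, the mudstone, the shale bed

Directly stated before the ash layer: the coal seam, the mudstone, and the shale bed.
The chalk bed reaches the ash layer via the chalk bed → the coal seam → the ash layer.
The clay lens reaches the ash layer via the clay lens → the shale bed → the ash layer.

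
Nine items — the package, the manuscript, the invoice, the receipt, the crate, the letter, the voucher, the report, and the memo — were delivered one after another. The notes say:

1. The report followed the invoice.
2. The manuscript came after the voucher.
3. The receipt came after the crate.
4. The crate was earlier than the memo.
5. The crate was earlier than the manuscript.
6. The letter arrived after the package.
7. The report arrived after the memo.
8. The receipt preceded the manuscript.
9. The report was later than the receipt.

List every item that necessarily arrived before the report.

Directly stated before the report: the invoice, the memo, and the receipt.
The crate reaches the report via the crate → the memo → the report.

the crate, the invoice, the memo, the receipt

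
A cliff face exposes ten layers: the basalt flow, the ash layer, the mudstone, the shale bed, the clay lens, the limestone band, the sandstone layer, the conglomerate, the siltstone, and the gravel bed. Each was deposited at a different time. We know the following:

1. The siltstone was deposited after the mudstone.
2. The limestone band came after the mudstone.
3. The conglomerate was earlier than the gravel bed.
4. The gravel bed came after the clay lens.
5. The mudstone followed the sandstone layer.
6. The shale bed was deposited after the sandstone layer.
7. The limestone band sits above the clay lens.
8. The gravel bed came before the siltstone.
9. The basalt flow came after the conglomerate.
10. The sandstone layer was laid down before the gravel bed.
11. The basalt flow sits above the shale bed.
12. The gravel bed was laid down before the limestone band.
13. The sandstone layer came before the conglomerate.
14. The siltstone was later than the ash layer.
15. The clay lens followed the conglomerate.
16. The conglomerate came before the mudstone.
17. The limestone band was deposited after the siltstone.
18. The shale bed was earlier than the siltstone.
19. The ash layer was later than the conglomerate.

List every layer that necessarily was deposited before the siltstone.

the ash layer, the clay lens, the conglomerate, the gravel bed, the mudstone, the sandstone layer, the shale bed

Directly stated before the siltstone: the ash layer, the gravel bed, the mudstone, and the shale bed.
The clay lens reaches the siltstone via the clay lens → the gravel bed → the siltstone.
The conglomerate reaches the siltstone via the conglomerate → the gravel bed → the siltstone.
The sandstone layer reaches the siltstone via the sandstone layer → the shale bed → the siltstone.
No chain forces the basalt flow (or any of the others) ahead of the siltstone.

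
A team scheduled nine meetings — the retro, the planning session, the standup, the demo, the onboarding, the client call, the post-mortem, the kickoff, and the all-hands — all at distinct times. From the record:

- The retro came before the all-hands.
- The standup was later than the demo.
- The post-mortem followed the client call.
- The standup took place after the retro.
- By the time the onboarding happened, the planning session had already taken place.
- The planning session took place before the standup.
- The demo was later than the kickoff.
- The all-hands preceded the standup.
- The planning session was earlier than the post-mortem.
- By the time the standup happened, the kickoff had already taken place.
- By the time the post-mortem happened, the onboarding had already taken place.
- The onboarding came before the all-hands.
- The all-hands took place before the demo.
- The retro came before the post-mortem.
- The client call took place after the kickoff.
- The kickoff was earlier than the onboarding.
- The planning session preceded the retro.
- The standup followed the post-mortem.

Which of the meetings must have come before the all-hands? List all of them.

the kickoff, the onboarding, the planning session, the retro

Directly stated before the all-hands: the onboarding and the retro.
The kickoff reaches the all-hands via the kickoff → the onboarding → the all-hands.
The planning session reaches the all-hands via the planning session → the retro → the all-hands.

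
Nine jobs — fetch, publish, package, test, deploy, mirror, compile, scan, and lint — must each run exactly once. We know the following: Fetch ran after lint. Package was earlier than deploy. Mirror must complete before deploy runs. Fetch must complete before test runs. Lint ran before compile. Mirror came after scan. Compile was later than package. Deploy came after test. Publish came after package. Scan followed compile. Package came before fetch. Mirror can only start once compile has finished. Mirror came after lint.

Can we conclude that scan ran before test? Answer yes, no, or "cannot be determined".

No chain of stated constraints runs from scan to test, and none runs from test to scan either.
So the relative order of scan and test is not fixed by the given facts.

cannot be determined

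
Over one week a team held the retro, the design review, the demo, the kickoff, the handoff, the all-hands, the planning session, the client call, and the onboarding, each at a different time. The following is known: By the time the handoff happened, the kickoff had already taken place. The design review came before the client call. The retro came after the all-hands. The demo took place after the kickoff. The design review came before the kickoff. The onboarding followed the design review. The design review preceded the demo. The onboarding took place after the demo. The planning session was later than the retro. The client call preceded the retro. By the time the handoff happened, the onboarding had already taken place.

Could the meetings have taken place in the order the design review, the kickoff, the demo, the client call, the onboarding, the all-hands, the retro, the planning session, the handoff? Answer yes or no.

yes

Check each stated constraint against the proposed order — e.g. the onboarding is ahead of the handoff; the kickoff is ahead of the handoff. Every pair is in the required order; nothing is violated.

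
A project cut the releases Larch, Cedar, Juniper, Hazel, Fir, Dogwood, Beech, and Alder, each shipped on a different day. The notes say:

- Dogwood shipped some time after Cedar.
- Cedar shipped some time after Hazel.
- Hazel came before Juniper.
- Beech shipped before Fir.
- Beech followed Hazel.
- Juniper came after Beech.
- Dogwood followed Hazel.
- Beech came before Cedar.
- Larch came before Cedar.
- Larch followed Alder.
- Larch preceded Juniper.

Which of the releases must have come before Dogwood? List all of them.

Directly stated before Dogwood: Cedar and Hazel.
Alder reaches Dogwood via Alder → Larch → Cedar → Dogwood.
Beech reaches Dogwood via Beech → Cedar → Dogwood.
Larch reaches Dogwood via Larch → Cedar → Dogwood.

Alder, Beech, Cedar, Hazel, Larch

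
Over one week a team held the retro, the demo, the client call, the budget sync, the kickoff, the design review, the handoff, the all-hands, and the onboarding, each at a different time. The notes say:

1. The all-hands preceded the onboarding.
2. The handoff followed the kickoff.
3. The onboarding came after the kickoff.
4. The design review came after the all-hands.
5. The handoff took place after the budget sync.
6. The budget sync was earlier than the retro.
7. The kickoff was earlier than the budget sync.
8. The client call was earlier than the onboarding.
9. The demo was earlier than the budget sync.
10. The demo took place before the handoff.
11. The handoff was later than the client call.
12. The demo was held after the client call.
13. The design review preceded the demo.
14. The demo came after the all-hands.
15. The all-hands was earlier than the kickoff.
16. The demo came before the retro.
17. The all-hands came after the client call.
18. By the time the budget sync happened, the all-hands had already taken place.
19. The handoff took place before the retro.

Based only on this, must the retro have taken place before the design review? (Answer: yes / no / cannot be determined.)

no

Tracing the constraints gives the design review → the demo → the retro, so the design review must come before the retro.
That means the retro cannot be before the design review.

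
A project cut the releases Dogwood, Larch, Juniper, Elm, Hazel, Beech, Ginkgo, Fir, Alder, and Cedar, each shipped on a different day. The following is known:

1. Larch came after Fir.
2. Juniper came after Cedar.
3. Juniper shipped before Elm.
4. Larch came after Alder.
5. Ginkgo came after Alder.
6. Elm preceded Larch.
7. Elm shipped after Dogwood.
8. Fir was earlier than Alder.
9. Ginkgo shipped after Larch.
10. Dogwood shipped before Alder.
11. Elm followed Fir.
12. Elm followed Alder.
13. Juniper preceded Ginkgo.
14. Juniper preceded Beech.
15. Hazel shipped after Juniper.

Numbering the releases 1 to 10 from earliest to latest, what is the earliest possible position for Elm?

Alder, Cedar, Dogwood, Fir, and Juniper must all come before Elm — 5 forced predecessors.
Nothing else is forced ahead of Elm, so its earliest slot is position 5 + 1 = 6.

6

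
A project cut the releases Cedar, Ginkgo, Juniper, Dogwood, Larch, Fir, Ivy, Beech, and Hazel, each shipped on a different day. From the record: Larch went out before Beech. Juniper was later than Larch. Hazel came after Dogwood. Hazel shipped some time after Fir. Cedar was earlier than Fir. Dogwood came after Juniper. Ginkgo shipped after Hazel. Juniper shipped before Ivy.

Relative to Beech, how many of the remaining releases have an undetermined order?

Forced before Beech: Larch.
That leaves Cedar, Dogwood, Fir, Ginkgo, Hazel, Ivy, and Juniper with no forced order relative to Beech — 7.

7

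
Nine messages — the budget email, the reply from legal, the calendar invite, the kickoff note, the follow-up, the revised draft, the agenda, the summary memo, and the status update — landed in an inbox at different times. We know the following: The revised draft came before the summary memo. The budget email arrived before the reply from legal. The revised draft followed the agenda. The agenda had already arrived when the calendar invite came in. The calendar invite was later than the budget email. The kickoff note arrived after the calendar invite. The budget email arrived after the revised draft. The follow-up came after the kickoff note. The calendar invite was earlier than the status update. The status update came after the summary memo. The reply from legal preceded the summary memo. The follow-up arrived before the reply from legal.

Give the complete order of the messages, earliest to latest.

the agenda, the revised draft, the budget email, the calendar invite, the kickoff note, the follow-up, the reply from legal, the summary memo, the status update

The constraints fix every adjacent pair, so only one ordering works:
the agenda → the revised draft → the budget email → the calendar invite → the kickoff note → the follow-up → the reply from legal → the summary memo → the status update.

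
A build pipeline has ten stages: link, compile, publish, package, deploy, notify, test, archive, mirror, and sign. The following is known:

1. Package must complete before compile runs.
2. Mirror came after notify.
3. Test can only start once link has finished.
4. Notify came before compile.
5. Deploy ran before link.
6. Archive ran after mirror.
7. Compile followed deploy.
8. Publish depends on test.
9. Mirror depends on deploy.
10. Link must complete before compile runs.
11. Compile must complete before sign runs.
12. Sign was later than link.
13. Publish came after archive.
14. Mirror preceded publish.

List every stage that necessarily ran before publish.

archive, deploy, link, mirror, notify, test

Directly stated before publish: archive, mirror, and test.
Deploy reaches publish via deploy → mirror → publish.
Link reaches publish via link → test → publish.
Notify reaches publish via notify → mirror → publish.
No chain forces package (or any of the others) ahead of publish.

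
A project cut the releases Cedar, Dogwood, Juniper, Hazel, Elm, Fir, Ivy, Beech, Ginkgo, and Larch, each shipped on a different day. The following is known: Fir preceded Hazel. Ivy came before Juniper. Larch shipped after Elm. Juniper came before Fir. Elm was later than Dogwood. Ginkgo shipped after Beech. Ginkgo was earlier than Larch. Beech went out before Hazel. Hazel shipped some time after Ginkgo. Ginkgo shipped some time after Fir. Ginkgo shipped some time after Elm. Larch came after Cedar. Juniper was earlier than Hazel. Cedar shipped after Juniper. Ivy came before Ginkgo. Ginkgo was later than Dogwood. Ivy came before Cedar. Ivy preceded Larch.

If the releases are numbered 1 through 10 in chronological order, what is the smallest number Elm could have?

Dogwood must come before Elm — 1 forced predecessor.
Nothing else is forced ahead of Elm, so its earliest slot is position 1 + 1 = 2.

2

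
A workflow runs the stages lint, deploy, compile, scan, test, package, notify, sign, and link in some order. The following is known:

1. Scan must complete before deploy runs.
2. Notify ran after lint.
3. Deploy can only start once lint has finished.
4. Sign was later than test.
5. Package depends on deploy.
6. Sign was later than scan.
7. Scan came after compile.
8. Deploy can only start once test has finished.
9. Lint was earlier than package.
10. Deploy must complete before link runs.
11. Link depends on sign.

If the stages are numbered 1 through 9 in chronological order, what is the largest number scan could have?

5

Scan must come before deploy, link, package, and sign — 4 stages forced after it.
Everything else can be placed before scan in some valid order, so scan can sit as late as position 9 − 4 = 5.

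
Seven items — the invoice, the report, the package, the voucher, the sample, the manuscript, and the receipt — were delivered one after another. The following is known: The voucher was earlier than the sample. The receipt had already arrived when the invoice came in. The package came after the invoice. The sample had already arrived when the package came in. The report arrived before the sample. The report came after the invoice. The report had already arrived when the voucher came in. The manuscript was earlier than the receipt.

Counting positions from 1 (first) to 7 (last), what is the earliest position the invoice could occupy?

3

The manuscript and the receipt must both come before the invoice — 2 forced predecessors.
Nothing else is forced ahead of the invoice, so its earliest slot is position 2 + 1 = 3.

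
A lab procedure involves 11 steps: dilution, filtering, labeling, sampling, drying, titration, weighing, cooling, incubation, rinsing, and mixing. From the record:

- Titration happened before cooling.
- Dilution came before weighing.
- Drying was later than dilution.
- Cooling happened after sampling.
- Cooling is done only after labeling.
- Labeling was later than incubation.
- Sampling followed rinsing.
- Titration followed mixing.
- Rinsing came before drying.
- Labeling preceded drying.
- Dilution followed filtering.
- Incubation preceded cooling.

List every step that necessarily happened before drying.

dilution, filtering, incubation, labeling, rinsing

Directly stated before drying: dilution, labeling, and rinsing.
Filtering reaches drying via filtering → dilution → drying.
Incubation reaches drying via incubation → labeling → drying.
No chain forces titration (or any of the others) ahead of drying.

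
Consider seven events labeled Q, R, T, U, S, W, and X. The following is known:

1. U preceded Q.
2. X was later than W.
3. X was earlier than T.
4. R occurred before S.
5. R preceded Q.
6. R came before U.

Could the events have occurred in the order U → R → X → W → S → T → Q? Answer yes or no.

no

The constraints require W before X, but in the proposed sequence X appears ahead of W. That one violation is enough.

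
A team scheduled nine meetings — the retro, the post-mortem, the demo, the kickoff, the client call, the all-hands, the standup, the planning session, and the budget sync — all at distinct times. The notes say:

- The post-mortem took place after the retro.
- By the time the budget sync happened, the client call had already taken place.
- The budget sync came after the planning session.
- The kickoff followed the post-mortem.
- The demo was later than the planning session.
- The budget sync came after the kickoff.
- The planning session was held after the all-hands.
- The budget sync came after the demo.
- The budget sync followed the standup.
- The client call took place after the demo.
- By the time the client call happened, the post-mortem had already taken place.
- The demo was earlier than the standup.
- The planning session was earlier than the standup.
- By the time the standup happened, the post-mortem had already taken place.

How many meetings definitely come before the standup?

Directly stated before the standup: the demo, the planning session, and the post-mortem.
The all-hands reaches the standup via the all-hands → the planning session → the standup.
The retro reaches the standup via the retro → the post-mortem → the standup.
No chain forces the budget sync (or any of the others) ahead of the standup.
That's the all-hands, the demo, the planning session, the post-mortem, and the retro — 5 in all.

5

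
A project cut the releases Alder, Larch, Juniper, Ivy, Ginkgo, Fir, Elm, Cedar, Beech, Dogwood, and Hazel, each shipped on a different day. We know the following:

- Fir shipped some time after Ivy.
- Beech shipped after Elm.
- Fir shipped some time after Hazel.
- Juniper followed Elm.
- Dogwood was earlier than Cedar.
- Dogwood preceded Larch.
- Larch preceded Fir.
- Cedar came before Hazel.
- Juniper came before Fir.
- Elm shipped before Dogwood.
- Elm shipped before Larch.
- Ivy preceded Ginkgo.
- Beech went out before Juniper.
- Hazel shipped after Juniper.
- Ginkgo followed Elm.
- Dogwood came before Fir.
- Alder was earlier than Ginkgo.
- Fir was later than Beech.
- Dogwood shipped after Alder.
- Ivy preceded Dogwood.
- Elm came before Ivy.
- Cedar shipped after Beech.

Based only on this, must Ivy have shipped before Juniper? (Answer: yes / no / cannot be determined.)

No chain of stated constraints runs from Ivy to Juniper, and none runs from Juniper to Ivy either.
So the relative order of Ivy and Juniper is not fixed by the given facts.

cannot be determined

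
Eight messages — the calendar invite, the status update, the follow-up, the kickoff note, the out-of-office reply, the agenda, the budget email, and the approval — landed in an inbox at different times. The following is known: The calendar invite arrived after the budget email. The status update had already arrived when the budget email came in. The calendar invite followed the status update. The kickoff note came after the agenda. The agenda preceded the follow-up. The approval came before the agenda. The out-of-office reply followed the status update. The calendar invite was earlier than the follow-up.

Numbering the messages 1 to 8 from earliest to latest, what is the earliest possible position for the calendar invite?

The budget email and the status update must both come before the calendar invite — 2 forced predecessors.
Nothing else is forced ahead of the calendar invite, so its earliest slot is position 2 + 1 = 3.

3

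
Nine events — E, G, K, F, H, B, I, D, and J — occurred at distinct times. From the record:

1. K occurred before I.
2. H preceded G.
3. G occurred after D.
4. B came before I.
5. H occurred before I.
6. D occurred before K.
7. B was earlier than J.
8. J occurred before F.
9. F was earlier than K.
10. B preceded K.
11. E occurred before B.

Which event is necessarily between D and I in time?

K

Tracing the constraints gives D → K → I, so K sits after D and before I.
No other event is forced both after D and before I.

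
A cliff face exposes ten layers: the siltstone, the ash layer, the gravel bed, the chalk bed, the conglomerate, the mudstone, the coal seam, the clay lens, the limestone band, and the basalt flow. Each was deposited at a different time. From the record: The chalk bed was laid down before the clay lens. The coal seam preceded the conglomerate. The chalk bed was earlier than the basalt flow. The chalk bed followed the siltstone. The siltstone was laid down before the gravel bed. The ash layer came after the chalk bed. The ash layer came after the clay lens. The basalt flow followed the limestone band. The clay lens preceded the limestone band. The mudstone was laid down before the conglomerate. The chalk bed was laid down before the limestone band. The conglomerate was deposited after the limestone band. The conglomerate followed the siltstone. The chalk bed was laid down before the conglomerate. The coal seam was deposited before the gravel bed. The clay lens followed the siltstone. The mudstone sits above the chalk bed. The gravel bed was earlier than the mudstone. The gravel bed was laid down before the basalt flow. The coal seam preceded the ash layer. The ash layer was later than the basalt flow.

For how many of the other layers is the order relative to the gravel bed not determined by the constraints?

3

Forced before the gravel bed: the coal seam and the siltstone; forced after the gravel bed: the ash layer, the basalt flow, the conglomerate, and the mudstone.
That leaves the chalk bed, the clay lens, and the limestone band with no forced order relative to the gravel bed — 3.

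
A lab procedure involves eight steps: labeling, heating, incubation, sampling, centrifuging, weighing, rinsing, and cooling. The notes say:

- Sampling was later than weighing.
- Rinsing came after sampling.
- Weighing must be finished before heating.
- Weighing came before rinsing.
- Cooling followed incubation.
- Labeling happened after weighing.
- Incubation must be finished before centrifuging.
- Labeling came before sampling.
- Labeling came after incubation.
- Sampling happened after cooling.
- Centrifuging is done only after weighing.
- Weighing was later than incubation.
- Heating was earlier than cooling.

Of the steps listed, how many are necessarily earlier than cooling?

Directly stated before cooling: heating and incubation.
Weighing reaches cooling via weighing → heating → cooling.
That's heating, incubation, and weighing — 3 in all.

3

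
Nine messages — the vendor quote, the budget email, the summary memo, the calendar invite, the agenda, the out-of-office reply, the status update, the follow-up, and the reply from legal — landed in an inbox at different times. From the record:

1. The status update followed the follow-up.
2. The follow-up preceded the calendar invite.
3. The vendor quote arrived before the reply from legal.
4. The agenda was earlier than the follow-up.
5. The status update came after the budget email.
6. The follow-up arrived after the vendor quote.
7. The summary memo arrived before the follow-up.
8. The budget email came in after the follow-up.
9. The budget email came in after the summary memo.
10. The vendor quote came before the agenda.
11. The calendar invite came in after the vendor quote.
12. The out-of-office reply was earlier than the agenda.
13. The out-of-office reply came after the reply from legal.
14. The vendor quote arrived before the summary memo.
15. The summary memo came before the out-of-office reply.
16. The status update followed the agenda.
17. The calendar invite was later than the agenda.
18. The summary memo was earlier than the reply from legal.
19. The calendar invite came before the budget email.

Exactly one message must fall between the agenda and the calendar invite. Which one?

the follow-up

Tracing the constraints gives the agenda → the follow-up → the calendar invite, so the follow-up sits after the agenda and before the calendar invite.
No other message is forced both after the agenda and before the calendar invite.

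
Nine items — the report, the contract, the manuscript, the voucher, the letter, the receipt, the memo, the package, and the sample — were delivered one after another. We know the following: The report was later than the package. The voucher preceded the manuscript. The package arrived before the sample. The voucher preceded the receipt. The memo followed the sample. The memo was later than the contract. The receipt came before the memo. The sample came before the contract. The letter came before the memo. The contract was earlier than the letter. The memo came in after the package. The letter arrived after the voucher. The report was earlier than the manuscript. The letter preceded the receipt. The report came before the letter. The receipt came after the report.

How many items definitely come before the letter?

Directly stated before the letter: the contract, the report, and the voucher.
The package reaches the letter via the package → the report → the letter.
The sample reaches the letter via the sample → the contract → the letter.
No chain forces the manuscript (or any of the others) ahead of the letter.
That's the contract, the package, the report, the sample, and the voucher — 5 in all.

5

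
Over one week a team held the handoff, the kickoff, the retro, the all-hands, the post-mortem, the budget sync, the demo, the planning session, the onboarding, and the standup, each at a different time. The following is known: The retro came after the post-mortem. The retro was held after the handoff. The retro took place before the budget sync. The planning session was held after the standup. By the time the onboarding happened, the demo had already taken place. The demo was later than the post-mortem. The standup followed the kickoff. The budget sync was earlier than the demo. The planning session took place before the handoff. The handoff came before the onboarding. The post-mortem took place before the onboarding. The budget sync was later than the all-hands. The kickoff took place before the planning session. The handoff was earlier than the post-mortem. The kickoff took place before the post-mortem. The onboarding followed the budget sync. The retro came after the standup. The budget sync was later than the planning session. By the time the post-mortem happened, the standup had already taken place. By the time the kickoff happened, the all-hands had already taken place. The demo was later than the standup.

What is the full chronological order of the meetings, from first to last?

the all-hands, the kickoff, the standup, the planning session, the handoff, the post-mortem, the retro, the budget sync, the demo, the onboarding

The constraints fix every adjacent pair, so only one ordering works:
the all-hands → the kickoff → the standup → the planning session → the handoff → the post-mortem → the retro → the budget sync → the demo → the onboarding.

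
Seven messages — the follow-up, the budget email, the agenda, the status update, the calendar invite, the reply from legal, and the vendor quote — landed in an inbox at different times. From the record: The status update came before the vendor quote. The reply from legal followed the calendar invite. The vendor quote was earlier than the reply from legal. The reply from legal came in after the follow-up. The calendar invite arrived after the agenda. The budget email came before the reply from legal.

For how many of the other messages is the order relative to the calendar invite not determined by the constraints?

Forced before the calendar invite: the agenda; forced after the calendar invite: the reply from legal.
That leaves the budget email, the follow-up, the status update, and the vendor quote with no forced order relative to the calendar invite — 4.

4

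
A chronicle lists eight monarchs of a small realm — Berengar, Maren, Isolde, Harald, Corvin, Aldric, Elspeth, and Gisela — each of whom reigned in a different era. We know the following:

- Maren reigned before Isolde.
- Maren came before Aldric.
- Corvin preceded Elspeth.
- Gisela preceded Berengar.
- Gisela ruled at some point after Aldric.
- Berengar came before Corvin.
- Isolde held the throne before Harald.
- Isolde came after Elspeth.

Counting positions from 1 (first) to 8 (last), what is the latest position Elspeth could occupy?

Elspeth must come before Harald and Isolde — 2 rulers forced after them.
Everything else can be placed before Elspeth in some valid order, so Elspeth can sit as late as position 8 − 2 = 6.

6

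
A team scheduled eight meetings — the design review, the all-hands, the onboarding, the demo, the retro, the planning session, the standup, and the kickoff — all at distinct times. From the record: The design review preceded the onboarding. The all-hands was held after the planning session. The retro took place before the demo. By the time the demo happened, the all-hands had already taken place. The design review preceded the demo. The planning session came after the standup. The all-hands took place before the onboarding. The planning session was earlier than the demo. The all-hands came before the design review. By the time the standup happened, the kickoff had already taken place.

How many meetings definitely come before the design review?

Directly stated before the design review: the all-hands.
The kickoff reaches the design review via the kickoff → the standup → the planning session → the all-hands → the design review.
The planning session reaches the design review via the planning session → the all-hands → the design review.
The standup reaches the design review via the standup → the planning session → the all-hands → the design review.
No chain forces the onboarding (or any of the others) ahead of the design review.
That's the all-hands, the kickoff, the planning session, and the standup — 4 in all.

4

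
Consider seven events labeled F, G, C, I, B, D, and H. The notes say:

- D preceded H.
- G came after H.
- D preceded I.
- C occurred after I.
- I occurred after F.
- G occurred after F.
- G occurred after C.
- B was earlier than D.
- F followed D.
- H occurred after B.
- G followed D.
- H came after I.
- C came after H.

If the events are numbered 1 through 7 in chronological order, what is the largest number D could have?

2

D must come before C, F, G, H, and I — 5 events forced after it.
Everything else can be placed before D in some valid order, so D can sit as late as position 7 − 5 = 2.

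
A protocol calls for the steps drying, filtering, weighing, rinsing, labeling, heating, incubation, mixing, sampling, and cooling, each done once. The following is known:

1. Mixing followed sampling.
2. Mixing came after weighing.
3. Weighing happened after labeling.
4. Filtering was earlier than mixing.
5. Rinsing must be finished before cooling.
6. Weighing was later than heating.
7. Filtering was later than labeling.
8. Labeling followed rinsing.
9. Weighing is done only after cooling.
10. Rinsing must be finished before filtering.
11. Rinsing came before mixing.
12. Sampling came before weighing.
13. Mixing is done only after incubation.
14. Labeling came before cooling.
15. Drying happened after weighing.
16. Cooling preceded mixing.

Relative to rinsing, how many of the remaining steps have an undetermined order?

3

Forced after rinsing: cooling, drying, filtering, labeling, mixing, and weighing.
That leaves heating, incubation, and sampling with no forced order relative to rinsing — 3.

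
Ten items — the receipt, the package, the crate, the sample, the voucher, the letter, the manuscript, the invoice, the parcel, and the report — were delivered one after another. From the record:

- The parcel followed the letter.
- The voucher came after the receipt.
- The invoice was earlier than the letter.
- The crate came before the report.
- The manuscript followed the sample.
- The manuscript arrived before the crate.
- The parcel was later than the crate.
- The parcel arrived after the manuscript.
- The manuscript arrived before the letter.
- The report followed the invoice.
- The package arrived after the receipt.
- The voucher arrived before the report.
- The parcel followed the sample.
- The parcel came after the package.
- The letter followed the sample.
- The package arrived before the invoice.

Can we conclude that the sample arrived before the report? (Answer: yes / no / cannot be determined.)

Chain the constraints: the sample → the manuscript → the crate → the report. Each link is directly stated, so the sample comes before the report.

yes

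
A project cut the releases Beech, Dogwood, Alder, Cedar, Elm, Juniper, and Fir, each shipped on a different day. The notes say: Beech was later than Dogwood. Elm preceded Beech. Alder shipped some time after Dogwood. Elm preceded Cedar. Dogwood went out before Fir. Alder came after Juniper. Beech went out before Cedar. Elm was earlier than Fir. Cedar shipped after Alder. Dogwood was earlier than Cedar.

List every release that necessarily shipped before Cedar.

Directly stated before Cedar: Alder, Beech, Dogwood, and Elm.
Juniper reaches Cedar via Juniper → Alder → Cedar.
No chain forces Fir ahead of Cedar.

Alder, Beech, Dogwood, Elm, Juniper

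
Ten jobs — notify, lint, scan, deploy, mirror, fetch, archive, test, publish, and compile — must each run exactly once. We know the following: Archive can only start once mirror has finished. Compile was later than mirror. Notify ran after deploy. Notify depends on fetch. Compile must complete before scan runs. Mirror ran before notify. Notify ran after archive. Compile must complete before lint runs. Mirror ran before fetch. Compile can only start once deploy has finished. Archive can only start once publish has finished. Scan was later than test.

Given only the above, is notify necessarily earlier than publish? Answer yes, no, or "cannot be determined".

Tracing the constraints gives publish → archive → notify, so publish must come before notify.
That means notify cannot be before publish.

no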